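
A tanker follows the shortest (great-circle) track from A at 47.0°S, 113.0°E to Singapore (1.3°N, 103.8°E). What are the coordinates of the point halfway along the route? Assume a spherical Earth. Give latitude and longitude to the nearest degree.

Write both endpoints as unit vectors p₁, p₂ with components (cos φ cos λ, cos φ sin λ, sin φ).
The central angle between the endpoints is δ = arccos(p₁·p₂) ≈ 0.855 rad (49.0°).
Interpolate at f = 1/2 with slerp weights a = sin((1−f)δ)/sin δ ≈ 0.549, b = sin(fδ)/sin δ ≈ 0.549.
p = a·p₁ + b·p₂ ≈ (-0.277, 0.878, -0.389); φ = arcsin(p_z) ≈ -22.91°, λ = atan2(p_y, p_x) ≈ 107.53°.

≈ 23°S, 108°E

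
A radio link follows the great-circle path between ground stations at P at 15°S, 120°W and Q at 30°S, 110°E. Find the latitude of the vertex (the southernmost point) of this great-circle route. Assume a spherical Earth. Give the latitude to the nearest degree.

≈ 45°S

The great circle lies in the plane with unit normal n̂ = (p₁ × p₂)/|p₁ × p₂|.
Here n̂_z ≈ -0.702; the vertex latitude is φ_max = arccos|n̂_z| ≈ 45.4°.
Check via Clairaut: cos φ_max = |cos φ₁| · sin C = cos(15.0°)·sin(133.4°) ≈ 0.702, again giving ≈ 45.4°.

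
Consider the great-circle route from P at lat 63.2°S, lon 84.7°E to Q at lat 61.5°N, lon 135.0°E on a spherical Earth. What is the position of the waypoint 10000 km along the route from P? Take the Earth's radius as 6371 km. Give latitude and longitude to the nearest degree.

≈ lat 23°N, lon 116°E

Convert each endpoint to a unit vector on the sphere (x = cos φ cos λ, y = cos φ sin λ, z = sin φ).
The central angle between the endpoints is δ = arccos(p₁·p₂) ≈ 2.274 rad (130.3°). The total great-circle distance is δ·R ≈ 2.274 × 6371 ≈ 14490 km, so the target fraction is f = 10000/14490 ≈ 0.690.
Interpolate at f ≈ 0.690 with slerp weights a = sin((1−f)δ)/sin δ ≈ 0.850, b = sin(fδ)/sin δ ≈ 1.311.
p = a·p₁ + b·p₂ ≈ (-0.407, 0.824, 0.394); φ = arcsin(p_z) ≈ 23.21°, λ = atan2(p_y, p_x) ≈ 116.29°.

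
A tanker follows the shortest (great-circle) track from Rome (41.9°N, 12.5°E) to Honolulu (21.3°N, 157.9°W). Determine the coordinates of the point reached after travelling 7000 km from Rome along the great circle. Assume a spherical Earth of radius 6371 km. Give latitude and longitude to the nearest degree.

≈ 73°N, 136°W

The haversine formula gives a central angle δ ≈ 2.028 rad (116.2°) between the endpoints. The total great-circle distance is δ·R ≈ 2.028 × 6371 ≈ 12918 km, so the target fraction is f = 7000/12918 ≈ 0.542.
Interpolate at f ≈ 0.542 with slerp weights a = sin((1−f)δ)/sin δ ≈ 0.893, b = sin(fδ)/sin δ ≈ 0.992.
p = a·p₁ + b·p₂ ≈ (-0.208, -0.204, 0.957); φ = arcsin(p_z) ≈ 73.05°, λ = atan2(p_y, p_x) ≈ -135.56°.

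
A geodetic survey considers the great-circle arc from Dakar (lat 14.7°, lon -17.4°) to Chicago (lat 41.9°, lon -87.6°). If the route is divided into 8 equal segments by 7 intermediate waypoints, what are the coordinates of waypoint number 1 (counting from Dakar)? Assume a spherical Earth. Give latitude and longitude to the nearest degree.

The haversine formula gives a central angle δ ≈ 1.145 rad (65.6°) between the endpoints.
Interpolate at f = 1/8 with slerp weights a = sin((1−f)δ)/sin δ ≈ 0.925, b = sin(fδ)/sin δ ≈ 0.157.
p = a·p₁ + b·p₂ ≈ (0.859, -0.384, 0.339); φ = arcsin(p_z) ≈ 19.84°, λ = atan2(p_y, p_x) ≈ -24.10°.

≈ lat 20°, lon -24°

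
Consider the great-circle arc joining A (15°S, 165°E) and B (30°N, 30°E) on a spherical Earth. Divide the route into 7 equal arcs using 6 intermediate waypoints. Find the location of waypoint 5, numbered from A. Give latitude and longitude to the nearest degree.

≈ (29°N, 75°E)

Write both endpoints as unit vectors p₁, p₂ with components (cos φ cos λ, cos φ sin λ, sin φ).
The central angle between the endpoints is δ = arccos(p₁·p₂) ≈ 2.376 rad (136.1°).
Interpolate at f = 5/7 with slerp weights a = sin((1−f)δ)/sin δ ≈ 0.906, b = sin(fδ)/sin δ ≈ 1.431.
p = a·p₁ + b·p₂ ≈ (0.228, 0.846, 0.481); φ = arcsin(p_z) ≈ 28.77°, λ = atan2(p_y, p_x) ≈ 74.91°.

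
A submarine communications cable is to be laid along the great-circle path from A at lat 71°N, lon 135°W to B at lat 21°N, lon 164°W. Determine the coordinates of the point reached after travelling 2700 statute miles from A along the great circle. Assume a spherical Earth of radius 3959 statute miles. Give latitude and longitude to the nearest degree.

Convert each endpoint to a unit vector on the sphere (x = cos φ cos λ, y = cos φ sin λ, z = sin φ).
The central angle between the endpoints is δ = arccos(p₁·p₂) ≈ 0.921 rad (52.8°). The total great-circle distance is δ·R ≈ 0.921 × 3959 ≈ 3648 mi, so the target fraction is f = 2700/3648 ≈ 0.740.
Interpolate at f ≈ 0.740 with slerp weights a = sin((1−f)δ)/sin δ ≈ 0.298, b = sin(fδ)/sin δ ≈ 0.791.
p = a·p₁ + b·p₂ ≈ (-0.779, -0.272, 0.565); φ = arcsin(p_z) ≈ 34.41°, λ = atan2(p_y, p_x) ≈ -160.73°.

≈ lat 34°N, lon 161°W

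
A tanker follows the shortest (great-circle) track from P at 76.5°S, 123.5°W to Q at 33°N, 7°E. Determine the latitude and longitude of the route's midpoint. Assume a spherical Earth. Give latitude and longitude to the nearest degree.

Convert each endpoint to a unit vector on the sphere (x = cos φ cos λ, y = cos φ sin λ, z = sin φ).
The central angle between the endpoints is δ = arccos(p₁·p₂) ≈ 2.287 rad (131.1°).
Interpolate at f = 1/2 with slerp weights a = sin((1−f)δ)/sin δ ≈ 1.207, b = sin(fδ)/sin δ ≈ 1.207.
p = a·p₁ + b·p₂ ≈ (0.849, -0.112, -0.516); φ = arcsin(p_z) ≈ -31.08°, λ = atan2(p_y, p_x) ≈ -7.49°.

≈ 31°S, 7°W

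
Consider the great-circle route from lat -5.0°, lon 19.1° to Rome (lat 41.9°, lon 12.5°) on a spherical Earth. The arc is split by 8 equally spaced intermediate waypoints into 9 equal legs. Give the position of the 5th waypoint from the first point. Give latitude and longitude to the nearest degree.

≈ lat 21°, lon 16°

The haversine formula gives a central angle δ ≈ 0.825 rad (47.3°) between the endpoints.
Interpolate at f = 5/9 with slerp weights a = sin((1−f)δ)/sin δ ≈ 0.488, b = sin(fδ)/sin δ ≈ 0.602.
p = a·p₁ + b·p₂ ≈ (0.897, 0.256, 0.360); φ = arcsin(p_z) ≈ 21.08°, λ = atan2(p_y, p_x) ≈ 15.93°.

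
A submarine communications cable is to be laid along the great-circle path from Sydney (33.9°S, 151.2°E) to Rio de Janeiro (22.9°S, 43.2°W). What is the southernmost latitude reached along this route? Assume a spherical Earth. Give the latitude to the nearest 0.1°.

The great circle lies in the plane with unit normal n̂ = (p₁ × p₂)/|p₁ × p₂|.
Here n̂_z ≈ +0.223; the vertex latitude is φ_max = arccos|n̂_z| ≈ 77.1°.

≈ 77.1°S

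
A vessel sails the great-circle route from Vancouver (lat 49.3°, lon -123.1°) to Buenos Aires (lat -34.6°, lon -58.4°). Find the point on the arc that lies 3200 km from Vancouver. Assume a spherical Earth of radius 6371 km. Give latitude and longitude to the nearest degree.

Write both endpoints as unit vectors p₁, p₂ with components (cos φ cos λ, cos φ sin λ, sin φ).
The central angle between the endpoints is δ = arccos(p₁·p₂) ≈ 1.773 rad (101.6°). The total great-circle distance is δ·R ≈ 1.773 × 6371 ≈ 11298 km, so the target fraction is f = 3200/11298 ≈ 0.283.
Interpolate at f ≈ 0.283 with slerp weights a = sin((1−f)δ)/sin δ ≈ 0.975, b = sin(fδ)/sin δ ≈ 0.491.
p = a·p₁ + b·p₂ ≈ (-0.135, -0.877, 0.460); φ = arcsin(p_z) ≈ 27.41°, λ = atan2(p_y, p_x) ≈ -98.77°.

≈ lat 27°, lon -99°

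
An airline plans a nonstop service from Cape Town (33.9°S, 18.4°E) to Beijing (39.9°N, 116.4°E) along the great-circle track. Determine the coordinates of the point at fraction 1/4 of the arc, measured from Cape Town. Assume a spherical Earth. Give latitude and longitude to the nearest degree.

≈ 16°S, 44°E

Write both endpoints as unit vectors p₁, p₂ with components (cos φ cos λ, cos φ sin λ, sin φ).
The central angle between the endpoints is δ = arccos(p₁·p₂) ≈ 2.034 rad (116.5°).
Interpolate at f = 1/4 with slerp weights a = sin((1−f)δ)/sin δ ≈ 1.116, b = sin(fδ)/sin δ ≈ 0.544.
p = a·p₁ + b·p₂ ≈ (0.694, 0.666, -0.274); φ = arcsin(p_z) ≈ -15.89°, λ = atan2(p_y, p_x) ≈ 43.85°.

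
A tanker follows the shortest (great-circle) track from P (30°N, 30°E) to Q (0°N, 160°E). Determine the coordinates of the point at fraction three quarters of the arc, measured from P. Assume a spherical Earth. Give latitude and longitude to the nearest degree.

Write both endpoints as unit vectors p₁, p₂ with components (cos φ cos λ, cos φ sin λ, sin φ).
The central angle between the endpoints is δ = arccos(p₁·p₂) ≈ 2.161 rad (123.8°).
Interpolate at f = 3/4 with slerp weights a = sin((1−f)δ)/sin δ ≈ 0.619, b = sin(fδ)/sin δ ≈ 1.202.
p = a·p₁ + b·p₂ ≈ (-0.665, 0.679, 0.310); φ = arcsin(p_z) ≈ 18.03°, λ = atan2(p_y, p_x) ≈ 134.40°.

≈ (18°N, 134°E)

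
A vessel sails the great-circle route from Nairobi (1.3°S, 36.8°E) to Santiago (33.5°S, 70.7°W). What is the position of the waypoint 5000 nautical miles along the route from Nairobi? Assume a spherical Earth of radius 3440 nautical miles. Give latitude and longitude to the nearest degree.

≈ (35°S, 46°W)

Convert each endpoint to a unit vector on the sphere (x = cos φ cos λ, y = cos φ sin λ, z = sin φ).
The central angle between the endpoints is δ = arccos(p₁·p₂) ≈ 1.811 rad (103.8°). The total great-circle distance is δ·R ≈ 1.811 × 3440 ≈ 6231 nmi, so the target fraction is f = 5000/6231 ≈ 0.802.
Interpolate at f ≈ 0.802 with slerp weights a = sin((1−f)δ)/sin δ ≈ 0.361, b = sin(fδ)/sin δ ≈ 1.023.
p = a·p₁ + b·p₂ ≈ (0.570, -0.589, -0.573); φ = arcsin(p_z) ≈ -34.93°, λ = atan2(p_y, p_x) ≈ -45.91°.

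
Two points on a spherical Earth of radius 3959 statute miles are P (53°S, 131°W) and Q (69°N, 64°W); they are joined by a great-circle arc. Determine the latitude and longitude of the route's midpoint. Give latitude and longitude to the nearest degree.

Write both endpoints as unit vectors p₁, p₂ with components (cos φ cos λ, cos φ sin λ, sin φ).
The central angle between the endpoints is δ = arccos(p₁·p₂) ≈ 2.293 rad (131.4°).
Interpolate at f = 1/2 with slerp weights a = sin((1−f)δ)/sin δ ≈ 1.215, b = sin(fδ)/sin δ ≈ 1.215.
p = a·p₁ + b·p₂ ≈ (-0.289, -0.943, 0.164); φ = arcsin(p_z) ≈ 9.44°, λ = atan2(p_y, p_x) ≈ -107.03°.

≈ (9°N, 107°W)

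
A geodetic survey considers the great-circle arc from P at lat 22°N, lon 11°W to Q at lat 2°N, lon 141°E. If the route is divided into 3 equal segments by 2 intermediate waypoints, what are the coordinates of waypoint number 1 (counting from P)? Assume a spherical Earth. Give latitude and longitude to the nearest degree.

Write both endpoints as unit vectors p₁, p₂ with components (cos φ cos λ, cos φ sin λ, sin φ).
The central angle between the endpoints is δ = arccos(p₁·p₂) ≈ 2.507 rad (143.6°).
Interpolate at f = 1/3 with slerp weights a = sin((1−f)δ)/sin δ ≈ 1.677, b = sin(fδ)/sin δ ≈ 1.250.
p = a·p₁ + b·p₂ ≈ (0.556, 0.490, 0.672); φ = arcsin(p_z) ≈ 42.22°, λ = atan2(p_y, p_x) ≈ 41.39°.

≈ lat 42°N, lon 41°E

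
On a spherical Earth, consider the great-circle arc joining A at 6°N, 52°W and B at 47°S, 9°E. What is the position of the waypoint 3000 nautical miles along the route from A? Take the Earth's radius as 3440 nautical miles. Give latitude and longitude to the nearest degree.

From cos δ = sin φ₁ sin φ₂ + cos φ₁ cos φ₂ cos Δλ, the central angle is δ ≈ 1.316 rad (75.4°). The total great-circle distance is δ·R ≈ 1.316 × 3440 ≈ 4526 nmi, so the target fraction is f = 3000/4526 ≈ 0.663.
Interpolate at f ≈ 0.663 with slerp weights a = sin((1−f)δ)/sin δ ≈ 0.444, b = sin(fδ)/sin δ ≈ 0.791.
p = a·p₁ + b·p₂ ≈ (0.805, -0.263, -0.532); φ = arcsin(p_z) ≈ -32.16°, λ = atan2(p_y, p_x) ≈ -18.11°.

≈ 32°S, 18°W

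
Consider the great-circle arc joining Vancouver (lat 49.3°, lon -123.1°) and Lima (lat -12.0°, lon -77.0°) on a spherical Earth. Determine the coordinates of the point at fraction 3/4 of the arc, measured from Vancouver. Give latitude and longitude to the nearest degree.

≈ lat 4°, lon -86°

Write both endpoints as unit vectors p₁, p₂ with components (cos φ cos λ, cos φ sin λ, sin φ).
The central angle between the endpoints is δ = arccos(p₁·p₂) ≈ 1.282 rad (73.5°).
Interpolate at f = 3/4 with slerp weights a = sin((1−f)δ)/sin δ ≈ 0.329, b = sin(fδ)/sin δ ≈ 0.856.
p = a·p₁ + b·p₂ ≈ (0.071, -0.995, 0.071); φ = arcsin(p_z) ≈ 4.09°, λ = atan2(p_y, p_x) ≈ -85.91°.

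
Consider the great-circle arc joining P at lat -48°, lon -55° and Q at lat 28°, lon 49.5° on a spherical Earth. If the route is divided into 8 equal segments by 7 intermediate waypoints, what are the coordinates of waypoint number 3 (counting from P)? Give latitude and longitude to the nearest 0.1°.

Convert each endpoint to a unit vector on the sphere (x = cos φ cos λ, y = cos φ sin λ, z = sin φ).
The central angle between the endpoints is δ = arccos(p₁·p₂) ≈ 2.091 rad (119.8°).
Interpolate at f = 3/8 with slerp weights a = sin((1−f)δ)/sin δ ≈ 1.112, b = sin(fδ)/sin δ ≈ 0.814.
p = a·p₁ + b·p₂ ≈ (0.893, -0.063, -0.445); φ = arcsin(p_z) ≈ -26.40°, λ = atan2(p_y, p_x) ≈ -4.06°.

≈ lat -26.4°, lon -4.1°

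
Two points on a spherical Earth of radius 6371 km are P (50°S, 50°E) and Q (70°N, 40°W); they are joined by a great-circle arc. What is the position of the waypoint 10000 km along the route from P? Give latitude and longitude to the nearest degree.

≈ (34°N, 14°E)

The haversine formula gives a central angle δ ≈ 2.374 rad (136.0°) between the endpoints. The total great-circle distance is δ·R ≈ 2.374 × 6371 ≈ 15127 km, so the target fraction is f = 10000/15127 ≈ 0.661.
Interpolate at f ≈ 0.661 with slerp weights a = sin((1−f)δ)/sin δ ≈ 1.038, b = sin(fδ)/sin δ ≈ 1.441.
p = a·p₁ + b·p₂ ≈ (0.806, 0.195, 0.558); φ = arcsin(p_z) ≈ 33.95°, λ = atan2(p_y, p_x) ≈ 13.56°.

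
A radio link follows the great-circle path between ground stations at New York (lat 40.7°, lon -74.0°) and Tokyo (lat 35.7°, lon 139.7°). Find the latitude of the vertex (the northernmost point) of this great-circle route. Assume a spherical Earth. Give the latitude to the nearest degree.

≈ 70°

The great circle lies in the plane with unit normal n̂ = (p₁ × p₂)/|p₁ × p₂|.
Here n̂_z ≈ -0.345; the vertex latitude is φ_max = arccos|n̂_z| ≈ 69.8°.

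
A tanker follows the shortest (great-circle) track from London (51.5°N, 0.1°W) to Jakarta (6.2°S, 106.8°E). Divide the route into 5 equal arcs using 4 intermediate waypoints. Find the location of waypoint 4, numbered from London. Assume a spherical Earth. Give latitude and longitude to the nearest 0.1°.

≈ 10.4°N, 93.8°E

Write both endpoints as unit vectors p₁, p₂ with components (cos φ cos λ, cos φ sin λ, sin φ).
The central angle between the endpoints is δ = arccos(p₁·p₂) ≈ 1.838 rad (105.3°).
Interpolate at f = 4/5 with slerp weights a = sin((1−f)δ)/sin δ ≈ 0.373, b = sin(fδ)/sin δ ≈ 1.032.
p = a·p₁ + b·p₂ ≈ (-0.064, 0.982, 0.180); φ = arcsin(p_z) ≈ 10.39°, λ = atan2(p_y, p_x) ≈ 93.76°.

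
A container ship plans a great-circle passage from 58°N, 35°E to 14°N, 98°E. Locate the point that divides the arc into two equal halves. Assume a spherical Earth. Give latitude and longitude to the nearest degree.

≈ 40°N, 77°E

Write both endpoints as unit vectors p₁, p₂ with components (cos φ cos λ, cos φ sin λ, sin φ).
The central angle between the endpoints is δ = arccos(p₁·p₂) ≈ 1.117 rad (64.0°).
Interpolate at f = 1/2 with slerp weights a = sin((1−f)δ)/sin δ ≈ 0.590, b = sin(fδ)/sin δ ≈ 0.590.
p = a·p₁ + b·p₂ ≈ (0.176, 0.746, 0.643); φ = arcsin(p_z) ≈ 39.98°, λ = atan2(p_y, p_x) ≈ 76.70°.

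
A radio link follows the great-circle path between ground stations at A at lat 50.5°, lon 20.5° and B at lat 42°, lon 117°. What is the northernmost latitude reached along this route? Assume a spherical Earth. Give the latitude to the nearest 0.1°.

The great circle lies in the plane with unit normal n̂ = (p₁ × p₂)/|p₁ × p₂|.
Here n̂_z ≈ +0.530; the vertex latitude is φ_max = arccos|n̂_z| ≈ 58.0°.

≈ 58.0°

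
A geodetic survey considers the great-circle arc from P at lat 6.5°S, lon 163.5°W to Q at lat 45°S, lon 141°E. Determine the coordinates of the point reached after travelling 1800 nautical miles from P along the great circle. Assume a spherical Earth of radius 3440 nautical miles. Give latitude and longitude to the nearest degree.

≈ lat 28°S, lon 174°E

Convert each endpoint to a unit vector on the sphere (x = cos φ cos λ, y = cos φ sin λ, z = sin φ).
The central angle between the endpoints is δ = arccos(p₁·p₂) ≈ 1.072 rad (61.4°). The total great-circle distance is δ·R ≈ 1.072 × 3440 ≈ 3689 nmi, so the target fraction is f = 1800/3689 ≈ 0.488.
Interpolate at f ≈ 0.488 with slerp weights a = sin((1−f)δ)/sin δ ≈ 0.594, b = sin(fδ)/sin δ ≈ 0.569.
p = a·p₁ + b·p₂ ≈ (-0.879, 0.085, -0.470); φ = arcsin(p_z) ≈ -28.00°, λ = atan2(p_y, p_x) ≈ 174.45°.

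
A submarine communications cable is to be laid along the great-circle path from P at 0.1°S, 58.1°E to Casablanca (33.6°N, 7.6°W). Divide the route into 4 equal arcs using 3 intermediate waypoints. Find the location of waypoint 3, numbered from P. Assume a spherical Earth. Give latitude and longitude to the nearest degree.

Convert each endpoint to a unit vector on the sphere (x = cos φ cos λ, y = cos φ sin λ, z = sin φ).
The central angle between the endpoints is δ = arccos(p₁·p₂) ≈ 1.222 rad (70.0°).
Interpolate at f = 3/4 with slerp weights a = sin((1−f)δ)/sin δ ≈ 0.320, b = sin(fδ)/sin δ ≈ 0.844.
p = a·p₁ + b·p₂ ≈ (0.866, 0.179, 0.467); φ = arcsin(p_z) ≈ 27.82°, λ = atan2(p_y, p_x) ≈ 11.66°.

≈ 28°N, 12°E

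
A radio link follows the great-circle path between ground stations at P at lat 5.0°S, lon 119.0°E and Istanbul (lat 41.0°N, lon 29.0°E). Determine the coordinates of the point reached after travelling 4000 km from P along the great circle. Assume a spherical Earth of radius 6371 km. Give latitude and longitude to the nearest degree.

Write both endpoints as unit vectors p₁, p₂ with components (cos φ cos λ, cos φ sin λ, sin φ).
The central angle between the endpoints is δ = arccos(p₁·p₂) ≈ 1.628 rad (93.3°). The total great-circle distance is δ·R ≈ 1.628 × 6371 ≈ 10372 km, so the target fraction is f = 4000/10372 ≈ 0.386.
Interpolate at f ≈ 0.386 with slerp weights a = sin((1−f)δ)/sin δ ≈ 0.843, b = sin(fδ)/sin δ ≈ 0.588.
p = a·p₁ + b·p₂ ≈ (-0.019, 0.950, 0.313); φ = arcsin(p_z) ≈ 18.21°, λ = atan2(p_y, p_x) ≈ 91.13°.

≈ lat 18°N, lon 91°E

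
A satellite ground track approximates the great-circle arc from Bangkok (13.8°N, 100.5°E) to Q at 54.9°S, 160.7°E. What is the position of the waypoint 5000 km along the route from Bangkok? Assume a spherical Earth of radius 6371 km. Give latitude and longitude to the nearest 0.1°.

≈ 25.2°S, 123.5°E

The haversine formula gives a central angle δ ≈ 1.488 rad (85.3°) between the endpoints. The total great-circle distance is δ·R ≈ 1.488 × 6371 ≈ 9482 km, so the target fraction is f = 5000/9482 ≈ 0.527.
Interpolate at f ≈ 0.527 with slerp weights a = sin((1−f)δ)/sin δ ≈ 0.649, b = sin(fδ)/sin δ ≈ 0.709.
p = a·p₁ + b·p₂ ≈ (-0.500, 0.755, -0.425); φ = arcsin(p_z) ≈ -25.17°, λ = atan2(p_y, p_x) ≈ 123.51°.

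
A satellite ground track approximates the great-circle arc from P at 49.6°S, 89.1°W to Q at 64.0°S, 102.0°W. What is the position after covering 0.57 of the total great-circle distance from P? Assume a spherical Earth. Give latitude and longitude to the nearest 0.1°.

Convert each endpoint to a unit vector on the sphere (x = cos φ cos λ, y = cos φ sin λ, z = sin φ).
The central angle between the endpoints is δ = arccos(p₁·p₂) ≈ 0.279 rad (16.0°).
Interpolate at f = 0.57 with slerp weights a = sin((1−f)δ)/sin δ ≈ 0.435, b = sin(fδ)/sin δ ≈ 0.575.
p = a·p₁ + b·p₂ ≈ (-0.048, -0.528, -0.848); φ = arcsin(p_z) ≈ -57.97°, λ = atan2(p_y, p_x) ≈ -95.19°.

≈ 58.0°S, 95.2°W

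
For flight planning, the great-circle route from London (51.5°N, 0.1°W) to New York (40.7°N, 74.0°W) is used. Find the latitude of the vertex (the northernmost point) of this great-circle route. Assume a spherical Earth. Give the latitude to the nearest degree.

≈ 54°N

The great circle lies in the plane with unit normal n̂ = (p₁ × p₂)/|p₁ × p₂|.
Here n̂_z ≈ -0.591; the vertex latitude is φ_max = arccos|n̂_z| ≈ 53.8°.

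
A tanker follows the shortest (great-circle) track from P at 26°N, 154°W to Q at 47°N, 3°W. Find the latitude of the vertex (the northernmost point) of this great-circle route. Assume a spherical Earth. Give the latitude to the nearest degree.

The great circle lies in the plane with unit normal n̂ = (p₁ × p₂)/|p₁ × p₂|.
Here n̂_z ≈ +0.304; the vertex latitude is φ_max = arccos|n̂_z| ≈ 72.3°.

≈ 72°N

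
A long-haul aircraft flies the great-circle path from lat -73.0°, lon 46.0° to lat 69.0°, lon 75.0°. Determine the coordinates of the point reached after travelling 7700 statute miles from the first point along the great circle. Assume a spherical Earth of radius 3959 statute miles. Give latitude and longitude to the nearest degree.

≈ lat 38°, lon 66°

From cos δ = sin φ₁ sin φ₂ + cos φ₁ cos φ₂ cos Δλ, the central angle is δ ≈ 2.500 rad (143.2°). The total great-circle distance is δ·R ≈ 2.500 × 3959 ≈ 9898 mi, so the target fraction is f = 7700/9898 ≈ 0.778.
Interpolate at f ≈ 0.778 with slerp weights a = sin((1−f)δ)/sin δ ≈ 0.881, b = sin(fδ)/sin δ ≈ 1.555.
p = a·p₁ + b·p₂ ≈ (0.323, 0.724, 0.610); φ = arcsin(p_z) ≈ 37.58°, λ = atan2(p_y, p_x) ≈ 65.94°.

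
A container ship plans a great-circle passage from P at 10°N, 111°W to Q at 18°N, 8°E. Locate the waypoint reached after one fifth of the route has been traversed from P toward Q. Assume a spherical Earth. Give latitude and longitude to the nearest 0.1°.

≈ 18.6°N, 89.3°W

The haversine formula gives a central angle δ ≈ 1.983 rad (113.6°) between the endpoints.
Interpolate at f = 1/5 with slerp weights a = sin((1−f)δ)/sin δ ≈ 1.091, b = sin(fδ)/sin δ ≈ 0.422.
p = a·p₁ + b·p₂ ≈ (0.012, -0.947, 0.320); φ = arcsin(p_z) ≈ 18.65°, λ = atan2(p_y, p_x) ≈ -89.28°.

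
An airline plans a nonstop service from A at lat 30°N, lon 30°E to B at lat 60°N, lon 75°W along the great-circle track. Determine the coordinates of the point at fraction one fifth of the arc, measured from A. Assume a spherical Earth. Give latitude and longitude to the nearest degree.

The haversine formula gives a central angle δ ≈ 1.244 rad (71.3°) between the endpoints.
Interpolate at f = 1/5 with slerp weights a = sin((1−f)δ)/sin δ ≈ 0.886, b = sin(fδ)/sin δ ≈ 0.260.
p = a·p₁ + b·p₂ ≈ (0.698, 0.258, 0.668); φ = arcsin(p_z) ≈ 41.92°, λ = atan2(p_y, p_x) ≈ 20.28°.

≈ lat 42°N, lon 20°E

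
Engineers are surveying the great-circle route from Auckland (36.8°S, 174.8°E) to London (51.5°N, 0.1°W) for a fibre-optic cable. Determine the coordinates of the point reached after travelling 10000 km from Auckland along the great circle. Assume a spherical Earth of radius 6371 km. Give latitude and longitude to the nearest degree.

≈ 51°N, 155°E

The haversine formula gives a central angle δ ≈ 2.877 rad (164.9°) between the endpoints. The total great-circle distance is δ·R ≈ 2.877 × 6371 ≈ 18332 km, so the target fraction is f = 10000/18332 ≈ 0.546.
Interpolate at f ≈ 0.546 with slerp weights a = sin((1−f)δ)/sin δ ≈ 3.697, b = sin(fδ)/sin δ ≈ 3.829.
p = a·p₁ + b·p₂ ≈ (-0.565, 0.264, 0.782); φ = arcsin(p_z) ≈ 51.43°, λ = atan2(p_y, p_x) ≈ 154.93°.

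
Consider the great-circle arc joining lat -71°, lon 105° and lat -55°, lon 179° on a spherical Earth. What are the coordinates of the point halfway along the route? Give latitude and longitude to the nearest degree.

≈ lat -67°, lon 154°

Convert each endpoint to a unit vector on the sphere (x = cos φ cos λ, y = cos φ sin λ, z = sin φ).
The central angle between the endpoints is δ = arccos(p₁·p₂) ≈ 0.599 rad (34.3°).
Interpolate at f = 1/2 with slerp weights a = sin((1−f)δ)/sin δ ≈ 0.523, b = sin(fδ)/sin δ ≈ 0.523.
p = a·p₁ + b·p₂ ≈ (-0.344, 0.170, -0.923); φ = arcsin(p_z) ≈ -67.43°, λ = atan2(p_y, p_x) ≈ 153.74°.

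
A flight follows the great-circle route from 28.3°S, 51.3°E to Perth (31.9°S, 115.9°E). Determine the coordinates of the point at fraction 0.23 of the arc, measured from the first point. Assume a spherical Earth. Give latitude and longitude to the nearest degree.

≈ 32°S, 65°E

The haversine formula gives a central angle δ ≈ 0.963 rad (55.2°) between the endpoints.
Interpolate at f = 0.23 with slerp weights a = sin((1−f)δ)/sin δ ≈ 0.823, b = sin(fδ)/sin δ ≈ 0.268.
p = a·p₁ + b·p₂ ≈ (0.354, 0.770, -0.531); φ = arcsin(p_z) ≈ -32.10°, λ = atan2(p_y, p_x) ≈ 65.32°.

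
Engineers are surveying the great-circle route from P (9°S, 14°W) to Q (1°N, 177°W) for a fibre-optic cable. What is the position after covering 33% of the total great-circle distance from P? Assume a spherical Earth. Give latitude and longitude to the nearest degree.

≈ (25°S, 68°W)

From cos δ = sin φ₁ sin φ₂ + cos φ₁ cos φ₂ cos Δλ, the central angle is δ ≈ 2.815 rad (161.3°).
Interpolate at f = 0.33 with slerp weights a = sin((1−f)δ)/sin δ ≈ 2.963, b = sin(fδ)/sin δ ≈ 2.496.
p = a·p₁ + b·p₂ ≈ (0.347, -0.839, -0.420); φ = arcsin(p_z) ≈ -24.83°, λ = atan2(p_y, p_x) ≈ -67.51°.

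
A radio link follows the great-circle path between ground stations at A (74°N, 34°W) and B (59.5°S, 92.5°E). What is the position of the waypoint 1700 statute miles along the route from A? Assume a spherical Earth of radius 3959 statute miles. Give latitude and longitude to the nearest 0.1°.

The haversine formula gives a central angle δ ≈ 2.718 rad (155.7°) between the endpoints. The total great-circle distance is δ·R ≈ 2.718 × 3959 ≈ 10759 mi, so the target fraction is f = 1700/10759 ≈ 0.158.
Interpolate at f ≈ 0.158 with slerp weights a = sin((1−f)δ)/sin δ ≈ 1.832, b = sin(fδ)/sin δ ≈ 1.012.
p = a·p₁ + b·p₂ ≈ (0.396, 0.231, 0.889); φ = arcsin(p_z) ≈ 62.71°, λ = atan2(p_y, p_x) ≈ 30.23°.

≈ (62.7°N, 30.2°E)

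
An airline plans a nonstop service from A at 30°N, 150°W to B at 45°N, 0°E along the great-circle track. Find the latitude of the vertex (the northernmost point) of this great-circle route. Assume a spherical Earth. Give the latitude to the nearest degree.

The great circle lies in the plane with unit normal n̂ = (p₁ × p₂)/|p₁ × p₂|.
Here n̂_z ≈ +0.311; the vertex latitude is φ_max = arccos|n̂_z| ≈ 71.9°.
Check via Clairaut: cos φ_max = |cos φ₁| · sin C = cos(30.0°)·sin(21.1°) ≈ 0.311, again giving ≈ 71.9°.

≈ 72°N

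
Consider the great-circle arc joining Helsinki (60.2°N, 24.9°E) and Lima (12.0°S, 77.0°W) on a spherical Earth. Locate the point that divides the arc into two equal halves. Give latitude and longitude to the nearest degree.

≈ 33°N, 48°W

Convert each endpoint to a unit vector on the sphere (x = cos φ cos λ, y = cos φ sin λ, z = sin φ).
The central angle between the endpoints is δ = arccos(p₁·p₂) ≈ 1.855 rad (106.3°).
Interpolate at f = 1/2 with slerp weights a = sin((1−f)δ)/sin δ ≈ 0.834, b = sin(fδ)/sin δ ≈ 0.834.
p = a·p₁ + b·p₂ ≈ (0.559, -0.620, 0.550); φ = arcsin(p_z) ≈ 33.38°, λ = atan2(p_y, p_x) ≈ -47.95°.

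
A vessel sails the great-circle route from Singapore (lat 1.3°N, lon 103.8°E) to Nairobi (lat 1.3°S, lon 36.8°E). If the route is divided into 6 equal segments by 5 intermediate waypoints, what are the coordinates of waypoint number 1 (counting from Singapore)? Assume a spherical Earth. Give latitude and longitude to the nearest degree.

≈ lat 1°N, lon 93°E

Write both endpoints as unit vectors p₁, p₂ with components (cos φ cos λ, cos φ sin λ, sin φ).
The central angle between the endpoints is δ = arccos(p₁·p₂) ≈ 1.170 rad (67.0°).
Interpolate at f = 1/6 with slerp weights a = sin((1−f)δ)/sin δ ≈ 0.899, b = sin(fδ)/sin δ ≈ 0.210.
p = a·p₁ + b·p₂ ≈ (-0.046, 0.999, 0.016); φ = arcsin(p_z) ≈ 0.90°, λ = atan2(p_y, p_x) ≈ 92.63°.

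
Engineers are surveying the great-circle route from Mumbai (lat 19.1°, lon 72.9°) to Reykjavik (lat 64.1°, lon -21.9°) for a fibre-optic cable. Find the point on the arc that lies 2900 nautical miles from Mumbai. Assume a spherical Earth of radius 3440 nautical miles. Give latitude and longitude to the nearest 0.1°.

≈ lat 57.9°, lon 33.6°

The haversine formula gives a central angle δ ≈ 1.308 rad (74.9°) between the endpoints. The total great-circle distance is δ·R ≈ 1.308 × 3440 ≈ 4499 nmi, so the target fraction is f = 2900/4499 ≈ 0.645.
Interpolate at f ≈ 0.645 with slerp weights a = sin((1−f)δ)/sin δ ≈ 0.464, b = sin(fδ)/sin δ ≈ 0.773.
p = a·p₁ + b·p₂ ≈ (0.442, 0.293, 0.847); φ = arcsin(p_z) ≈ 57.94°, λ = atan2(p_y, p_x) ≈ 33.55°.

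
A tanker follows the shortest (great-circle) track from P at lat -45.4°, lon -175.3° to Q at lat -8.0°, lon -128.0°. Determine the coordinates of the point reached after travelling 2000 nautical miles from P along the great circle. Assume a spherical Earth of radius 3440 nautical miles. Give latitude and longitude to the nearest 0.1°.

≈ lat -24.6°, lon -142.9°

Write both endpoints as unit vectors p₁, p₂ with components (cos φ cos λ, cos φ sin λ, sin φ).
The central angle between the endpoints is δ = arccos(p₁·p₂) ≈ 0.964 rad (55.2°). The total great-circle distance is δ·R ≈ 0.964 × 3440 ≈ 3315 nmi, so the target fraction is f = 2000/3315 ≈ 0.603.
Interpolate at f ≈ 0.603 with slerp weights a = sin((1−f)δ)/sin δ ≈ 0.454, b = sin(fδ)/sin δ ≈ 0.669.
p = a·p₁ + b·p₂ ≈ (-0.725, -0.548, -0.416); φ = arcsin(p_z) ≈ -24.61°, λ = atan2(p_y, p_x) ≈ -142.93°.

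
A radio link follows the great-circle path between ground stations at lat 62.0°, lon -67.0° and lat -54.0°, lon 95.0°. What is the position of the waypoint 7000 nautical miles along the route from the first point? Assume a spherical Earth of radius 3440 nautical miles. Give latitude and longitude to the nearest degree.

≈ lat -10°, lon 63°

Write both endpoints as unit vectors p₁, p₂ with components (cos φ cos λ, cos φ sin λ, sin φ).
The central angle between the endpoints is δ = arccos(p₁·p₂) ≈ 2.926 rad (167.6°). The total great-circle distance is δ·R ≈ 2.926 × 3440 ≈ 10064 nmi, so the target fraction is f = 7000/10064 ≈ 0.696.
Interpolate at f ≈ 0.696 with slerp weights a = sin((1−f)δ)/sin δ ≈ 3.628, b = sin(fδ)/sin δ ≈ 4.172.
p = a·p₁ + b·p₂ ≈ (0.452, 0.875, -0.172); φ = arcsin(p_z) ≈ -9.93°, λ = atan2(p_y, p_x) ≈ 62.70°.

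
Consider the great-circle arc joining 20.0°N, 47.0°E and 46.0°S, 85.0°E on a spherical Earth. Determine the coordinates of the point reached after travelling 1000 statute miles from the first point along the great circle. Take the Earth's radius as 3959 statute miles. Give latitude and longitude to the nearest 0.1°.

≈ 6.9°N, 53.4°E

Write both endpoints as unit vectors p₁, p₂ with components (cos φ cos λ, cos φ sin λ, sin φ).
The central angle between the endpoints is δ = arccos(p₁·p₂) ≈ 1.299 rad (74.4°). The total great-circle distance is δ·R ≈ 1.299 × 3959 ≈ 5143 mi, so the target fraction is f = 1000/5143 ≈ 0.194.
Interpolate at f ≈ 0.194 with slerp weights a = sin((1−f)δ)/sin δ ≈ 0.899, b = sin(fδ)/sin δ ≈ 0.259.
p = a·p₁ + b·p₂ ≈ (0.592, 0.797, 0.121); φ = arcsin(p_z) ≈ 6.93°, λ = atan2(p_y, p_x) ≈ 53.42°.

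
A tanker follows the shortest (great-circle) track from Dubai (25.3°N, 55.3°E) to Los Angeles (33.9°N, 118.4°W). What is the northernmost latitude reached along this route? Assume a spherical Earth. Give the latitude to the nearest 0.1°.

The great circle lies in the plane with unit normal n̂ = (p₁ × p₂)/|p₁ × p₂|.
Here n̂_z ≈ -0.096; the vertex latitude is φ_max = arccos|n̂_z| ≈ 84.5°.

≈ 84.5°N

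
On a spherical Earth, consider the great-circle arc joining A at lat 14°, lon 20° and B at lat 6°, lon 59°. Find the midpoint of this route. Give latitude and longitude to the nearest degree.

The haversine formula gives a central angle δ ≈ 0.684 rad (39.2°) between the endpoints.
Interpolate at f = 1/2 with slerp weights a = sin((1−f)δ)/sin δ ≈ 0.531, b = sin(fδ)/sin δ ≈ 0.531.
p = a·p₁ + b·p₂ ≈ (0.756, 0.629, 0.184); φ = arcsin(p_z) ≈ 10.59°, λ = atan2(p_y, p_x) ≈ 39.75°.

≈ lat 11°, lon 40°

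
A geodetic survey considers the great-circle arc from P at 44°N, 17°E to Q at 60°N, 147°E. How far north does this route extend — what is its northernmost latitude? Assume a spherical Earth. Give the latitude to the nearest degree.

≈ 73°N

The great circle lies in the plane with unit normal n̂ = (p₁ × p₂)/|p₁ × p₂|.
Here n̂_z ≈ +0.297; the vertex latitude is φ_max = arccos|n̂_z| ≈ 72.7°.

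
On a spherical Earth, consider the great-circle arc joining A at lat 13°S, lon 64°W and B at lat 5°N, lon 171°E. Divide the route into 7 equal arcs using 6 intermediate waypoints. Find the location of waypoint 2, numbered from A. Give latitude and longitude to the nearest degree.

From cos δ = sin φ₁ sin φ₂ + cos φ₁ cos φ₂ cos Δλ, the central angle is δ ≈ 2.185 rad (125.2°).
Interpolate at f = 2/7 with slerp weights a = sin((1−f)δ)/sin δ ≈ 1.224, b = sin(fδ)/sin δ ≈ 0.715.
p = a·p₁ + b·p₂ ≈ (-0.181, -0.960, -0.213); φ = arcsin(p_z) ≈ -12.29°, λ = atan2(p_y, p_x) ≈ -100.68°.

≈ lat 12°S, lon 101°W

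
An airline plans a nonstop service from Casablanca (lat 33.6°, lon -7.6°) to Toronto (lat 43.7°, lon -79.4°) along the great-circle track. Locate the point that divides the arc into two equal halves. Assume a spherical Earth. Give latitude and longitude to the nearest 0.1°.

≈ lat 44.6°, lon -40.6°

Convert each endpoint to a unit vector on the sphere (x = cos φ cos λ, y = cos φ sin λ, z = sin φ).
The central angle between the endpoints is δ = arccos(p₁·p₂) ≈ 0.964 rad (55.2°).
Interpolate at f = 1/2 with slerp weights a = sin((1−f)δ)/sin δ ≈ 0.564, b = sin(fδ)/sin δ ≈ 0.564.
p = a·p₁ + b·p₂ ≈ (0.541, -0.463, 0.702); φ = arcsin(p_z) ≈ 44.60°, λ = atan2(p_y, p_x) ≈ -40.57°.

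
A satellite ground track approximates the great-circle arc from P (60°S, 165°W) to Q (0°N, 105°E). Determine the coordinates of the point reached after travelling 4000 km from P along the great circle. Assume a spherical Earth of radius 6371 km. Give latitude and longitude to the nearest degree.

The haversine formula gives a central angle δ ≈ 1.571 rad (90.0°) between the endpoints. The total great-circle distance is δ·R ≈ 1.571 × 6371 ≈ 10008 km, so the target fraction is f = 4000/10008 ≈ 0.400.
Interpolate at f ≈ 0.400 with slerp weights a = sin((1−f)δ)/sin δ ≈ 0.809, b = sin(fδ)/sin δ ≈ 0.587.
p = a·p₁ + b·p₂ ≈ (-0.543, 0.463, -0.701); φ = arcsin(p_z) ≈ -44.50°, λ = atan2(p_y, p_x) ≈ 139.56°.

≈ (44°S, 140°E)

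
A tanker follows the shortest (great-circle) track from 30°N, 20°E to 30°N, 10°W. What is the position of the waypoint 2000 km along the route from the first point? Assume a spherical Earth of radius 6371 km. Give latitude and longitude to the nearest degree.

≈ 31°N, 1°W

Write both endpoints as unit vectors p₁, p₂ with components (cos φ cos λ, cos φ sin λ, sin φ).
The central angle between the endpoints is δ = arccos(p₁·p₂) ≈ 0.452 rad (25.9°). The total great-circle distance is δ·R ≈ 0.452 × 6371 ≈ 2881 km, so the target fraction is f = 2000/2881 ≈ 0.694.
Interpolate at f ≈ 0.694 with slerp weights a = sin((1−f)δ)/sin δ ≈ 0.315, b = sin(fδ)/sin δ ≈ 0.707.
p = a·p₁ + b·p₂ ≈ (0.859, -0.013, 0.511); φ = arcsin(p_z) ≈ 30.74°, λ = atan2(p_y, p_x) ≈ -0.86°.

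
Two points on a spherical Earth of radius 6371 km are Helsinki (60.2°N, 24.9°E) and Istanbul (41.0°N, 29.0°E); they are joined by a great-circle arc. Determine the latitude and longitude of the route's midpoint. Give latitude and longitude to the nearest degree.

≈ 51°N, 27°E

Convert each endpoint to a unit vector on the sphere (x = cos φ cos λ, y = cos φ sin λ, z = sin φ).
The central angle between the endpoints is δ = arccos(p₁·p₂) ≈ 0.338 rad (19.4°).
Interpolate at f = 1/2 with slerp weights a = sin((1−f)δ)/sin δ ≈ 0.507, b = sin(fδ)/sin δ ≈ 0.507.
p = a·p₁ + b·p₂ ≈ (0.563, 0.292, 0.773); φ = arcsin(p_z) ≈ 50.62°, λ = atan2(p_y, p_x) ≈ 27.37°.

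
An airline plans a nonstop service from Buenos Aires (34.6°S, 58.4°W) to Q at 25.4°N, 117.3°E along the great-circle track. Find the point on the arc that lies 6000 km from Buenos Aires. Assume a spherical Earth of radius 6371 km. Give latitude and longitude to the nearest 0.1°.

≈ 71.1°S, 20.5°E

Convert each endpoint to a unit vector on the sphere (x = cos φ cos λ, y = cos φ sin λ, z = sin φ).
The central angle between the endpoints is δ = arccos(p₁·p₂) ≈ 2.968 rad (170.1°). The total great-circle distance is δ·R ≈ 2.968 × 6371 ≈ 18912 km, so the target fraction is f = 6000/18912 ≈ 0.317.
Interpolate at f ≈ 0.317 with slerp weights a = sin((1−f)δ)/sin δ ≈ 5.211, b = sin(fδ)/sin δ ≈ 4.693.
p = a·p₁ + b·p₂ ≈ (0.303, 0.114, -0.946); φ = arcsin(p_z) ≈ -71.10°, λ = atan2(p_y, p_x) ≈ 20.54°.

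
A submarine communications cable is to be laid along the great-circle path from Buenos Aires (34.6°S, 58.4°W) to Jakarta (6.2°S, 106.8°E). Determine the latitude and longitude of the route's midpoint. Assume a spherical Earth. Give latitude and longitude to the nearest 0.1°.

Convert each endpoint to a unit vector on the sphere (x = cos φ cos λ, y = cos φ sin λ, z = sin φ).
The central angle between the endpoints is δ = arccos(p₁·p₂) ≈ 2.389 rad (136.9°).
Interpolate at f = 1/2 with slerp weights a = sin((1−f)δ)/sin δ ≈ 1.360, b = sin(fδ)/sin δ ≈ 1.360.
p = a·p₁ + b·p₂ ≈ (0.196, 0.341, -0.919); φ = arcsin(p_z) ≈ -66.84°, λ = atan2(p_y, p_x) ≈ 60.13°.

≈ 66.8°S, 60.1°E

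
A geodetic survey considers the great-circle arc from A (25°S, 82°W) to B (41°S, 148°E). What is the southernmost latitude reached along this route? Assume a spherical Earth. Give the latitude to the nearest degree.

≈ 58°S

The great circle lies in the plane with unit normal n̂ = (p₁ × p₂)/|p₁ × p₂|.
Here n̂_z ≈ -0.531; the vertex latitude is φ_max = arccos|n̂_z| ≈ 57.9°.
Check via Clairaut: cos φ_max = |cos φ₁| · sin C = cos(25.0°)·sin(144.1°) ≈ 0.531, again giving ≈ 57.9°.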